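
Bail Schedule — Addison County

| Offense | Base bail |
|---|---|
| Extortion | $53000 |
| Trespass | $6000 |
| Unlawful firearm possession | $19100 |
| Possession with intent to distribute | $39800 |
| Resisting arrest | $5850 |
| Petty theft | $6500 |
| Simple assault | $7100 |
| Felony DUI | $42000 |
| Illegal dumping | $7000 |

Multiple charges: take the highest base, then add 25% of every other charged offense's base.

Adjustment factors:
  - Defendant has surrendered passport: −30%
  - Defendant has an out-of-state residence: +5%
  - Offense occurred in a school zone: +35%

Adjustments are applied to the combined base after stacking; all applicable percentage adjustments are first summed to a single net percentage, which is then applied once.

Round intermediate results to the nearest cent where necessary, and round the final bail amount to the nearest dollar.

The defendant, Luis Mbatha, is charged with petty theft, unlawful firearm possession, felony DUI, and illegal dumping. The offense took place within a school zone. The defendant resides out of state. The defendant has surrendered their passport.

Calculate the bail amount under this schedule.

Base amounts from the schedule: petty theft $6500; unlawful firearm possession $19100; felony DUI $42000; illegal dumping $7000.
Stacking rule: highest base plus 25% of each additional charge. Highest is felony DUI at $42000. Additional: $6500 × 25% = $1625; $19100 × 25% = $4775; $7000 × 25% = $1750. Combined base = $42000 + $8150 = $50150.
Net percentage adjustment: −30% +5% +35% = +10%. $50150 × 1.1 = $55165.

$55165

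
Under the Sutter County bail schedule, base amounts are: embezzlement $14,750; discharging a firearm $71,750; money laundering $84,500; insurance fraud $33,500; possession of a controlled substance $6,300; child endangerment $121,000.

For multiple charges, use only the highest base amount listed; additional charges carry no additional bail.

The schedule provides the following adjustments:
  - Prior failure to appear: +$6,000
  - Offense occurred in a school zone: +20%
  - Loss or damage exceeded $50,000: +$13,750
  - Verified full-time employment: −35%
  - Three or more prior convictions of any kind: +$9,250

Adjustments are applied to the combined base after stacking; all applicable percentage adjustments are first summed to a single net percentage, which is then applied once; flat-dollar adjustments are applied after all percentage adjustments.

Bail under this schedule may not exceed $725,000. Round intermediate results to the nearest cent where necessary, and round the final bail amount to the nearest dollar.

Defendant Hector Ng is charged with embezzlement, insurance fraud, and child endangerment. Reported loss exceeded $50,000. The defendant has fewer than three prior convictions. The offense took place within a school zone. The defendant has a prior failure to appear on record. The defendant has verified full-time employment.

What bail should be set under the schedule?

Base amounts from the schedule: embezzlement $14,750; insurance fraud $33,500; child endangerment $121,000.
Stacking rule: use the highest base only. Highest is child endangerment at $121,000. Combined base = $121,000.
Net percentage adjustment: +20% −35% = −15%. $121,000 × 0.85 = $102,850.
Prior failure to appear (+$6,000 flat): $102,850 + $6,000 = $108,850.
Loss or damage exceeded $50,000 (+$13,750 flat): $108,850 + $13,750 = $122,600.
$122,600 is within the $725,000 maximum.

$122,600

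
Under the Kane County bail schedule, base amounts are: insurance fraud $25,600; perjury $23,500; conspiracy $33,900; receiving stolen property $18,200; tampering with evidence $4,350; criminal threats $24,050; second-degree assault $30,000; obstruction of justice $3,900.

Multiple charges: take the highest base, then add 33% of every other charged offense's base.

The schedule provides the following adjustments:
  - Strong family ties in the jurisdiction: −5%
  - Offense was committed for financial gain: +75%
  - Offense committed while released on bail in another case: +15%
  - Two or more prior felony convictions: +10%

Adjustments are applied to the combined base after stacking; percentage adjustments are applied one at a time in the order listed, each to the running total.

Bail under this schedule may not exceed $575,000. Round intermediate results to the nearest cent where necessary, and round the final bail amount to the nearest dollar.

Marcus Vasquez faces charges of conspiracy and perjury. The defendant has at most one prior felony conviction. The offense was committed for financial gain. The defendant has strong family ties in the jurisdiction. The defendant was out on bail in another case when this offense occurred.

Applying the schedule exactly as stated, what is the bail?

Base amounts from the schedule: conspiracy $33,900; perjury $23,500.
Stacking rule: highest base plus 33% of each additional charge. Highest is conspiracy at $33,900. Additional: $23,500 × 33% = $7,755. Combined base = $33,900 + $7,755 = $41,655.
Strong family ties in the jurisdiction (−5%): $41,655 × 0.95 = $39,572.25.
Offense was committed for financial gain (+75%): $39,572.25 × 1.75 = $69,251.44.
Offense committed while released on bail in another case (+15%): $69,251.44 × 1.15 = $79,639.16.
$79,639.16 is within the $575,000 maximum.
Rounded to the nearest dollar: $79,639.

$79,639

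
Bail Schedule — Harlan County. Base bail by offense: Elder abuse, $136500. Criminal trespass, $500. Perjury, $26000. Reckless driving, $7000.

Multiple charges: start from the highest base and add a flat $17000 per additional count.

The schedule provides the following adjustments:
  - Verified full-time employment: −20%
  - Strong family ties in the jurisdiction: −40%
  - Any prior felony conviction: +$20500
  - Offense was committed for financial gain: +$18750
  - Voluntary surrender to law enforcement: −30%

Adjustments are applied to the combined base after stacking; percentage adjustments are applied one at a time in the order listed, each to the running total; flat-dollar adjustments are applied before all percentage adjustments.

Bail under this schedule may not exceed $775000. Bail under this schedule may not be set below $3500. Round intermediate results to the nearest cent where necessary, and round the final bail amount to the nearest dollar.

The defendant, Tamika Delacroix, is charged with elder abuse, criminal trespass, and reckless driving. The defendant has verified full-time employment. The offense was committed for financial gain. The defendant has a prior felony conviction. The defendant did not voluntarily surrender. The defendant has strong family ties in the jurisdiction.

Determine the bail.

$100680

Base amounts from the schedule: elder abuse $136500; criminal trespass $500; reckless driving $7000.
Stacking rule: highest base plus $17000 per additional charge. Highest is elder abuse at $136500; 2 additional charges → +$34000. Combined base = $170500.
Any prior felony conviction (+$20500 flat): $170500 + $20500 = $191000.
Offense was committed for financial gain (+$18750 flat): $191000 + $18750 = $209750.
Verified full-time employment (−20%): $209750 × 0.8 = $167800.
Strong family ties in the jurisdiction (−40%): $167800 × 0.6 = $100680.
$100680 is within the $775000 maximum.
$100680 is at or above the $3500 minimum.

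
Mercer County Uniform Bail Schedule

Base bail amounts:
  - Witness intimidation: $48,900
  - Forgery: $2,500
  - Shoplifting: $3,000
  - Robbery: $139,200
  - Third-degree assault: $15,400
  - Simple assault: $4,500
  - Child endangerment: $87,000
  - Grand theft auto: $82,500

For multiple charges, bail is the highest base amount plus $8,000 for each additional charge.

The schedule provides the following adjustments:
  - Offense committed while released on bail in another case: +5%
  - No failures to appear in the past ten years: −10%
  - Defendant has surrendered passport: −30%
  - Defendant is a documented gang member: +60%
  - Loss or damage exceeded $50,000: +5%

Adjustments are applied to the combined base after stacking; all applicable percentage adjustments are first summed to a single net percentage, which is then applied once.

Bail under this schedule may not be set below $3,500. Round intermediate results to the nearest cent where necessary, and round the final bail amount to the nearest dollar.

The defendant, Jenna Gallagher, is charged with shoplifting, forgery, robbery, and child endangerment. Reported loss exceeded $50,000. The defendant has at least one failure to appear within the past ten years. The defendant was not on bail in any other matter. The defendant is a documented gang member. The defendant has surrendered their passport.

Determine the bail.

Base amounts from the schedule: shoplifting $3,000; forgery $2,500; robbery $139,200; child endangerment $87,000.
Stacking rule: highest base plus $8,000 per additional charge. Highest is robbery at $139,200; 3 additional charges → +$24,000. Combined base = $163,200.
Net percentage adjustment: −30% +60% +5% = +35%. $163,200 × 1.35 = $220,320.
$220,320 is at or above the $3,500 minimum.

$220,320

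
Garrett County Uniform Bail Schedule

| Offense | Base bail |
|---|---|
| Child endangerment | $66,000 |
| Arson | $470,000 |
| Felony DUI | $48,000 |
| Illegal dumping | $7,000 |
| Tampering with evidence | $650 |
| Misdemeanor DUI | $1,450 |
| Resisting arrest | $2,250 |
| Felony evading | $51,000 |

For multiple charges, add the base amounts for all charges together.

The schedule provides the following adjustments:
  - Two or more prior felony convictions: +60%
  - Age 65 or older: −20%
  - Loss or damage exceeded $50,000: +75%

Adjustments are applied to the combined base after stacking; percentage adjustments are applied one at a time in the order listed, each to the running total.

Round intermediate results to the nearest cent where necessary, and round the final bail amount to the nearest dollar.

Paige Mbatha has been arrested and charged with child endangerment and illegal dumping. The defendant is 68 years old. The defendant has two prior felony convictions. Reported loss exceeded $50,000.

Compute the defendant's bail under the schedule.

Base amounts from the schedule: child endangerment $66,000; illegal dumping $7,000.
Stacking rule: sum of all bases. $66,000 + $7,000 = $73,000.
Two or more prior felony convictions (+60%): $73,000 × 1.6 = $116,800.
Age 65 or older (−20%): $116,800 × 0.8 = $93,440.
Loss or damage exceeded $50,000 (+75%): $93,440 × 1.75 = $163,520.

$163,520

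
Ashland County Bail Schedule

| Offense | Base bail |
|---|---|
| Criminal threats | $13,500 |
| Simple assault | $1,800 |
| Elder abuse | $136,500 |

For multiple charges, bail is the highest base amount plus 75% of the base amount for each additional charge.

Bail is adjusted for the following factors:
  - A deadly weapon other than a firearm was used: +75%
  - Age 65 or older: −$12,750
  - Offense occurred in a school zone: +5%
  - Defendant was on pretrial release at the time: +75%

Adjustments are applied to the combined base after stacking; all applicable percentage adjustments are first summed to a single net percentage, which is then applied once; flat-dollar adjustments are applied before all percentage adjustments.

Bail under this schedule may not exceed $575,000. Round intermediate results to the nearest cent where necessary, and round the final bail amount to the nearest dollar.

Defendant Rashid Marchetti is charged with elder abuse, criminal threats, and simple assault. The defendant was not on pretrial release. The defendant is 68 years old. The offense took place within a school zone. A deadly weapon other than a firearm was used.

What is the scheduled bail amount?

$243,405

Base amounts from the schedule: elder abuse $136,500; criminal threats $13,500; simple assault $1,800.
Stacking rule: highest base plus 75% of each additional charge. Highest is elder abuse at $136,500. Additional: $13,500 × 75% = $10,125; $1,800 × 75% = $1,350. Combined base = $136,500 + $11,475 = $147,975.
Age 65 or older (−$12,750 flat): $147,975 − $12,750 = $135,225.
Net percentage adjustment: +75% +5% = +80%. $135,225 × 1.8 = $243,405.
$243,405 is within the $575,000 maximum.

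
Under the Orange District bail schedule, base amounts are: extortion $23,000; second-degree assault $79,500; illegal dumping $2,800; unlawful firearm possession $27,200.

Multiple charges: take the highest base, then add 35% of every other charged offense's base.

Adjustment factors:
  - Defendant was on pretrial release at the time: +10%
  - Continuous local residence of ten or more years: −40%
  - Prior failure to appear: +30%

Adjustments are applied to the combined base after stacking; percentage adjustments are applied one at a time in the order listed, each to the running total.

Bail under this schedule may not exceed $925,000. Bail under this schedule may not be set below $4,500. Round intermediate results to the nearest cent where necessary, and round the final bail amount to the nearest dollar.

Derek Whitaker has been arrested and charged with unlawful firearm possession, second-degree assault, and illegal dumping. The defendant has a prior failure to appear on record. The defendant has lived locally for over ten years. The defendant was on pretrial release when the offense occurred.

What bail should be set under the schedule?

$77,220

Base amounts from the schedule: unlawful firearm possession $27,200; second-degree assault $79,500; illegal dumping $2,800.
Stacking rule: highest base plus 35% of each additional charge. Highest is second-degree assault at $79,500. Additional: $27,200 × 35% = $9,520; $2,800 × 35% = $980. Combined base = $79,500 + $10,500 = $90,000.
Defendant was on pretrial release at the time (+10%): $90,000 × 1.1 = $99,000.
Continuous local residence of ten or more years (−40%): $99,000 × 0.6 = $59,400.
Prior failure to appear (+30%): $59,400 × 1.3 = $77,220.
$77,220 is within the $925,000 maximum.
$77,220 is at or above the $4,500 minimum.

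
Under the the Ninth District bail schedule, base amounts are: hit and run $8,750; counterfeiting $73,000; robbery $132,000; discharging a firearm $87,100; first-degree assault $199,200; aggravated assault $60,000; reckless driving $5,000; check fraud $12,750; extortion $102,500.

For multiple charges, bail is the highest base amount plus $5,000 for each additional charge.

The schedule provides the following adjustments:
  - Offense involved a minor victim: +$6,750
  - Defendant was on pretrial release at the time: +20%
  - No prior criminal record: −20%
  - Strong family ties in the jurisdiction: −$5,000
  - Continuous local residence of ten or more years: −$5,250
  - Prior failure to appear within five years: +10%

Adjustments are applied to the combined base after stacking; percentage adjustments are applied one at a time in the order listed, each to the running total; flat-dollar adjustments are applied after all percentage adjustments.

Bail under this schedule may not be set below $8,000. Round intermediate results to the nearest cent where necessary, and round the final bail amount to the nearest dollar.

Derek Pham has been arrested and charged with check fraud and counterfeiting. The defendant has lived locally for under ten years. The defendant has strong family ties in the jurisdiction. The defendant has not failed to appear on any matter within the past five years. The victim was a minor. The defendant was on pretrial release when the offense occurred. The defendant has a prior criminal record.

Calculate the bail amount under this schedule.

$95,350

Base amounts from the schedule: check fraud $12,750; counterfeiting $73,000.
Stacking rule: highest base plus $5,000 per additional charge. Highest is counterfeiting at $73,000; 1 additional charge → +$5,000. Combined base = $78,000.
Defendant was on pretrial release at the time (+20%): $78,000 × 1.2 = $93,600.
Offense involved a minor victim (+$6,750 flat): $93,600 + $6,750 = $100,350.
Strong family ties in the jurisdiction (−$5,000 flat): $100,350 − $5,000 = $95,350.
$95,350 is at or above the $8,000 minimum.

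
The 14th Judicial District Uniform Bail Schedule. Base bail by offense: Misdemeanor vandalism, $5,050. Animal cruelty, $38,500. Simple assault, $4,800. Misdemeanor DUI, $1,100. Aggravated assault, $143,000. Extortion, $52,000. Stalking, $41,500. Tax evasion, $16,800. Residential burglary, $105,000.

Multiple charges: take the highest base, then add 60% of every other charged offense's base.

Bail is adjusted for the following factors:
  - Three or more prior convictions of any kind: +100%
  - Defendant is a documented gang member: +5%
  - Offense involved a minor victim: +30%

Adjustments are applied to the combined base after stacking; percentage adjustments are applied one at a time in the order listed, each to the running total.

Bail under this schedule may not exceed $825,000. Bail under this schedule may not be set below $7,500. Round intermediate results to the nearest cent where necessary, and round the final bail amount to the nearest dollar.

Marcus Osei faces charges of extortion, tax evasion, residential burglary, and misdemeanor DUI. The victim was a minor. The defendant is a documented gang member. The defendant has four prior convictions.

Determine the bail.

$401,146

Base amounts from the schedule: extortion $52,000; tax evasion $16,800; residential burglary $105,000; misdemeanor DUI $1,100.
Stacking rule: highest base plus 60% of each additional charge. Highest is residential burglary at $105,000. Additional: $52,000 × 60% = $31,200; $16,800 × 60% = $10,080; $1,100 × 60% = $660. Combined base = $105,000 + $41,940 = $146,940.
Three or more prior convictions of any kind (+100%): $146,940 × 2 = $293,880.
Defendant is a documented gang member (+5%): $293,880 × 1.05 = $308,574.
Offense involved a minor victim (+30%): $308,574 × 1.3 = $401,146.20.
$401,146.20 is within the $825,000 maximum.
$401,146.20 is at or above the $7,500 minimum.
Rounded to the nearest dollar: $401,146.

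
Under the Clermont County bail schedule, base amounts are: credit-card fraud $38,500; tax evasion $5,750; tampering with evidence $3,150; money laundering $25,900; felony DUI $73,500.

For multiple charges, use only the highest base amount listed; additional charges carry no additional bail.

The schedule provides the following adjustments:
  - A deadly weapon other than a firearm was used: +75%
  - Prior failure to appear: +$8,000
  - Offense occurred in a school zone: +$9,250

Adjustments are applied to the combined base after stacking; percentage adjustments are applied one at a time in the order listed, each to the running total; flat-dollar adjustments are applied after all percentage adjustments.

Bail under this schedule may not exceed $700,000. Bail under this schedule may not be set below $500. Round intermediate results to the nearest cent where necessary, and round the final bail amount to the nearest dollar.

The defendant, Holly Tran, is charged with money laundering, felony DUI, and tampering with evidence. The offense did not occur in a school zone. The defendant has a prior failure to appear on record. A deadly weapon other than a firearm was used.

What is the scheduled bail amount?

$136,625

Base amounts from the schedule: money laundering $25,900; felony DUI $73,500; tampering with evidence $3,150.
Stacking rule: use the highest base only. Highest is felony DUI at $73,500. Combined base = $73,500.
A deadly weapon other than a firearm was used (+75%): $73,500 × 1.75 = $128,625.
Prior failure to appear (+$8,000 flat): $128,625 + $8,000 = $136,625.
$136,625 is within the $700,000 maximum.
$136,625 is at or above the $500 minimum.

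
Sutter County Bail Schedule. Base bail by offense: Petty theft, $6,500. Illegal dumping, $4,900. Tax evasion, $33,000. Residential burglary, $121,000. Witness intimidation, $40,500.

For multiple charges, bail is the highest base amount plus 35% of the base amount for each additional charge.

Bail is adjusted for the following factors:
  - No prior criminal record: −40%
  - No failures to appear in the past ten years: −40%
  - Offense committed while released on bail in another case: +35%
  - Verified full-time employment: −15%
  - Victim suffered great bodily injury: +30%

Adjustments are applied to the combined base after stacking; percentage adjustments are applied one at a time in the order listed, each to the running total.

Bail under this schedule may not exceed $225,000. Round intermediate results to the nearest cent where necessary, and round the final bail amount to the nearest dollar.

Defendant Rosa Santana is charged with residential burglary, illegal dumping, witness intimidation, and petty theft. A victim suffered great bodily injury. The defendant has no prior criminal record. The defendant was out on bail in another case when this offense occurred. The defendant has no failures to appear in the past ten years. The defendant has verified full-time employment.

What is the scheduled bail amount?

$74,736

Base amounts from the schedule: residential burglary $121,000; illegal dumping $4,900; witness intimidation $40,500; petty theft $6,500.
Stacking rule: highest base plus 35% of each additional charge. Highest is residential burglary at $121,000. Additional: $4,900 × 35% = $1,715; $40,500 × 35% = $14,175; $6,500 × 35% = $2,275. Combined base = $121,000 + $18,165 = $139,165.
No prior criminal record (−40%): $139,165 × 0.6 = $83,499.
No failures to appear in the past ten years (−40%): $83,499 × 0.6 = $50,099.40.
Offense committed while released on bail in another case (+35%): $50,099.40 × 1.35 = $67,634.19.
Verified full-time employment (−15%): $67,634.19 × 0.85 = $57,489.06.
Victim suffered great bodily injury (+30%): $57,489.06 × 1.3 = $74,735.78.
$74,735.78 is within the $225,000 maximum.
Rounded to the nearest dollar: $74,736.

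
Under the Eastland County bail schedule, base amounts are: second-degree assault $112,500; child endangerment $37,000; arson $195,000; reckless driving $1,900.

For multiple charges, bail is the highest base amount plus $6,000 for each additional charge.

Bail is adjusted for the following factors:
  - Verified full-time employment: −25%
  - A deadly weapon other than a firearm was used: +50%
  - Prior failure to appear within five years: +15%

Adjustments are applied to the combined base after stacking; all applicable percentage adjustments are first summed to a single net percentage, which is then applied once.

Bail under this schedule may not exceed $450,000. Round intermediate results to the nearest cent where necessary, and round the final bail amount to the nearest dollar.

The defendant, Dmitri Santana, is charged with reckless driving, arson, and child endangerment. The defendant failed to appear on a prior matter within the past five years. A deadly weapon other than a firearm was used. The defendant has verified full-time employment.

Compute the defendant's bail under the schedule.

$289,800

Base amounts from the schedule: reckless driving $1,900; arson $195,000; child endangerment $37,000.
Stacking rule: highest base plus $6,000 per additional charge. Highest is arson at $195,000; 2 additional charges → +$12,000. Combined base = $207,000.
Net percentage adjustment: −25% +50% +15% = +40%. $207,000 × 1.4 = $289,800.
$289,800 is within the $450,000 maximum.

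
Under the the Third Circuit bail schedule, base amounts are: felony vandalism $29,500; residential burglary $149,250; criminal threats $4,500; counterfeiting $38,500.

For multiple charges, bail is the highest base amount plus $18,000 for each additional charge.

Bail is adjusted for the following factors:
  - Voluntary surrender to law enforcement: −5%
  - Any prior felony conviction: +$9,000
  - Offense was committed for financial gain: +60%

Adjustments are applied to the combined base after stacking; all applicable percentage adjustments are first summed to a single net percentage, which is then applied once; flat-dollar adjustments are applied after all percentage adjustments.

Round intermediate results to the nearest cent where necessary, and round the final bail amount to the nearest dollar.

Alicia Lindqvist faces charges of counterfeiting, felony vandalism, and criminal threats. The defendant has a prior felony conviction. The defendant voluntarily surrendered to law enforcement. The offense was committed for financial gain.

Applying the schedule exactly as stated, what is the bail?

Base amounts from the schedule: counterfeiting $38,500; felony vandalism $29,500; criminal threats $4,500.
Stacking rule: highest base plus $18,000 per additional charge. Highest is counterfeiting at $38,500; 2 additional charges → +$36,000. Combined base = $74,500.
Net percentage adjustment: −5% +60% = +55%. $74,500 × 1.55 = $115,475.
Any prior felony conviction (+$9,000 flat): $115,475 + $9,000 = $124,475.

$124,475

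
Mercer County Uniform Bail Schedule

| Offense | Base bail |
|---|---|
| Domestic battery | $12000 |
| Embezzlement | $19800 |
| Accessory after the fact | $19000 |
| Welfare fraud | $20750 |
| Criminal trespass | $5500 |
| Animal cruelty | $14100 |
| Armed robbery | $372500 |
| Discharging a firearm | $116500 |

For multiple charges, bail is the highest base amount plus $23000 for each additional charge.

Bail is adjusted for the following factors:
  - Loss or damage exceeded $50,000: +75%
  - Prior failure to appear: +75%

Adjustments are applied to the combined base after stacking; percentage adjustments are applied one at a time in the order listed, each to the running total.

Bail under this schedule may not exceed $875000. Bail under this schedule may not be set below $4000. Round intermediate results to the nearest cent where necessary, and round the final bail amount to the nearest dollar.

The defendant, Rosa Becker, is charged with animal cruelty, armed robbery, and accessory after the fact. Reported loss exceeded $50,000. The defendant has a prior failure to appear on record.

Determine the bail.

$875000

Base amounts from the schedule: animal cruelty $14100; armed robbery $372500; accessory after the fact $19000.
Stacking rule: highest base plus $23000 per additional charge. Highest is armed robbery at $372500; 2 additional charges → +$46000. Combined base = $418500.
Loss or damage exceeded $50,000 (+75%): $418500 × 1.75 = $732375.
Prior failure to appear (+75%): $732375 × 1.75 = $1281656.25.
Result $1281656.25 exceeds the maximum of $875000; bail is capped at $875000.
$875000 is at or above the $4000 minimum.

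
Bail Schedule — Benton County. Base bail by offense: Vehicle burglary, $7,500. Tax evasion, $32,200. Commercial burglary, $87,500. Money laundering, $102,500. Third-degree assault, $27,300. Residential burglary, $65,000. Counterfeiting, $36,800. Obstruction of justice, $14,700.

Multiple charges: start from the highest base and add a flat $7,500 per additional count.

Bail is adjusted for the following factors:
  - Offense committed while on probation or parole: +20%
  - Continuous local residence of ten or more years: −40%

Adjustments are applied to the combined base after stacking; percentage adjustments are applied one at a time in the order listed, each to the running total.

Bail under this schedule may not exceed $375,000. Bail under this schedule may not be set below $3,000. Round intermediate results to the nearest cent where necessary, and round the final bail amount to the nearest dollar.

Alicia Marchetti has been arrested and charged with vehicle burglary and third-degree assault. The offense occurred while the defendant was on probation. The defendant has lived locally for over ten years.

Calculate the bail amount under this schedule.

$25,056

Base amounts from the schedule: vehicle burglary $7,500; third-degree assault $27,300.
Stacking rule: highest base plus $7,500 per additional charge. Highest is third-degree assault at $27,300; 1 additional charge → +$7,500. Combined base = $34,800.
Offense committed while on probation or parole (+20%): $34,800 × 1.2 = $41,760.
Continuous local residence of ten or more years (−40%): $41,760 × 0.6 = $25,056.
$25,056 is within the $375,000 maximum.
$25,056 is at or above the $3,000 minimum.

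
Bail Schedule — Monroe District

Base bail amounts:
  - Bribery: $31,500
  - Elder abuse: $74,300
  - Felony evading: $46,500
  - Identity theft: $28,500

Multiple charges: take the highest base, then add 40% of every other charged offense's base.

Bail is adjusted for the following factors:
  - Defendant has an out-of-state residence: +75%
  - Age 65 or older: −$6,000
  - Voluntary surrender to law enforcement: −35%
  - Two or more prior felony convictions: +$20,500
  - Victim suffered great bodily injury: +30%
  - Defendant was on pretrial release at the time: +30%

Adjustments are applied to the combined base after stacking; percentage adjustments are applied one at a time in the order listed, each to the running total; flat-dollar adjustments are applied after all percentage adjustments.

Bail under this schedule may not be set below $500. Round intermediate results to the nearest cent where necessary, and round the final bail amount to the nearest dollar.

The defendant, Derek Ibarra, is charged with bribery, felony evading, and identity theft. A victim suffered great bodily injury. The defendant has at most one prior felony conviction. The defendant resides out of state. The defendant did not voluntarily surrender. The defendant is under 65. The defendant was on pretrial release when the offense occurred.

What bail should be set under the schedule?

Base amounts from the schedule: bribery $31,500; felony evading $46,500; identity theft $28,500.
Stacking rule: highest base plus 40% of each additional charge. Highest is felony evading at $46,500. Additional: $31,500 × 40% = $12,600; $28,500 × 40% = $11,400. Combined base = $46,500 + $24,000 = $70,500.
Defendant has an out-of-state residence (+75%): $70,500 × 1.75 = $123,375.
Victim suffered great bodily injury (+30%): $123,375 × 1.3 = $160,387.50.
Defendant was on pretrial release at the time (+30%): $160,387.50 × 1.3 = $208,503.75.
$208,503.75 is at or above the $500 minimum.
Rounded to the nearest dollar: $208,504.

$208,504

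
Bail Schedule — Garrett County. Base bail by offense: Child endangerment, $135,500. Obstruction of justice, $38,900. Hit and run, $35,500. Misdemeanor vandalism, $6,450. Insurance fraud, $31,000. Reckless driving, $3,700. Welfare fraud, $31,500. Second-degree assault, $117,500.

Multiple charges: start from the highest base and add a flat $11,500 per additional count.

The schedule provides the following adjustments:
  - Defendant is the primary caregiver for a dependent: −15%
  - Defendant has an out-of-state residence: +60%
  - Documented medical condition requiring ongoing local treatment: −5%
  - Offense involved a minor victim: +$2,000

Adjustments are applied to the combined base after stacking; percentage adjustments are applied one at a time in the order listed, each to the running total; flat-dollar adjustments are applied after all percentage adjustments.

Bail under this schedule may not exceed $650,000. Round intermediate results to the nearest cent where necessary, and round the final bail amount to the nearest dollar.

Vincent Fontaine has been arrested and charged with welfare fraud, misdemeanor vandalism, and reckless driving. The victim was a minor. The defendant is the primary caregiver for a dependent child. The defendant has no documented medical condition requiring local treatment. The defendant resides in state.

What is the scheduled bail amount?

$48,325

Base amounts from the schedule: welfare fraud $31,500; misdemeanor vandalism $6,450; reckless driving $3,700.
Stacking rule: highest base plus $11,500 per additional charge. Highest is welfare fraud at $31,500; 2 additional charges → +$23,000. Combined base = $54,500.
Defendant is the primary caregiver for a dependent (−15%): $54,500 × 0.85 = $46,325.
Offense involved a minor victim (+$2,000 flat): $46,325 + $2,000 = $48,325.
$48,325 is within the $650,000 maximum.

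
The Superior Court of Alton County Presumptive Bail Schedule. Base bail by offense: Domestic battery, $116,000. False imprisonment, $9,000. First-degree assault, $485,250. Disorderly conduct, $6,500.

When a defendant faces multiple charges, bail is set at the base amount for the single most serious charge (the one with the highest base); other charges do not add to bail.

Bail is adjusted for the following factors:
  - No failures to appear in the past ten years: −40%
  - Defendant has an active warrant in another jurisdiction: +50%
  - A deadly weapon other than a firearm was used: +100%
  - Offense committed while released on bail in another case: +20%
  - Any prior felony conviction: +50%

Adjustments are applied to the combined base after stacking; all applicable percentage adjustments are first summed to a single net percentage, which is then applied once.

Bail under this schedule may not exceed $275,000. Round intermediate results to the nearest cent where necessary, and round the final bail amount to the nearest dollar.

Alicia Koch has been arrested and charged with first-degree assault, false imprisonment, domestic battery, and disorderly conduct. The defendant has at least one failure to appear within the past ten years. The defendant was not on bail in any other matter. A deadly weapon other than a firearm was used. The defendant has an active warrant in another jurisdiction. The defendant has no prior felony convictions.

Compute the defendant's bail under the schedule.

Base amounts from the schedule: first-degree assault $485,250; false imprisonment $9,000; domestic battery $116,000; disorderly conduct $6,500.
Stacking rule: use the highest base only. Highest is first-degree assault at $485,250. Combined base = $485,250.
Net percentage adjustment: +50% +100% = +150%. $485,250 × 2.5 = $1,213,125.
Result $1,213,125 exceeds the maximum of $275,000; bail is capped at $275,000.

$275,000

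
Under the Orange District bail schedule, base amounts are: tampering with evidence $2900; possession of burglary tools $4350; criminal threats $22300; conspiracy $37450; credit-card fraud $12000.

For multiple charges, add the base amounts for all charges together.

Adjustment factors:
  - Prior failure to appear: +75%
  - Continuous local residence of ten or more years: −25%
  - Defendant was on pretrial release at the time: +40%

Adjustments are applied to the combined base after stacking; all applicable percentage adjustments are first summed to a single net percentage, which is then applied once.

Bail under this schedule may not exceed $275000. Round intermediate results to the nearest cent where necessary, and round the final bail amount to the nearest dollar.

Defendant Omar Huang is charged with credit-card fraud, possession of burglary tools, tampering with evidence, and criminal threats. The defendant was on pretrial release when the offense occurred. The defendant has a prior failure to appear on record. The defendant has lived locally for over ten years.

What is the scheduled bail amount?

$78945

Base amounts from the schedule: credit-card fraud $12000; possession of burglary tools $4350; tampering with evidence $2900; criminal threats $22300.
Stacking rule: sum of all bases. $12000 + $4350 + $2900 + $22300 = $41550.
Net percentage adjustment: +75% −25% +40% = +90%. $41550 × 1.9 = $78945.
$78945 is within the $275000 maximum.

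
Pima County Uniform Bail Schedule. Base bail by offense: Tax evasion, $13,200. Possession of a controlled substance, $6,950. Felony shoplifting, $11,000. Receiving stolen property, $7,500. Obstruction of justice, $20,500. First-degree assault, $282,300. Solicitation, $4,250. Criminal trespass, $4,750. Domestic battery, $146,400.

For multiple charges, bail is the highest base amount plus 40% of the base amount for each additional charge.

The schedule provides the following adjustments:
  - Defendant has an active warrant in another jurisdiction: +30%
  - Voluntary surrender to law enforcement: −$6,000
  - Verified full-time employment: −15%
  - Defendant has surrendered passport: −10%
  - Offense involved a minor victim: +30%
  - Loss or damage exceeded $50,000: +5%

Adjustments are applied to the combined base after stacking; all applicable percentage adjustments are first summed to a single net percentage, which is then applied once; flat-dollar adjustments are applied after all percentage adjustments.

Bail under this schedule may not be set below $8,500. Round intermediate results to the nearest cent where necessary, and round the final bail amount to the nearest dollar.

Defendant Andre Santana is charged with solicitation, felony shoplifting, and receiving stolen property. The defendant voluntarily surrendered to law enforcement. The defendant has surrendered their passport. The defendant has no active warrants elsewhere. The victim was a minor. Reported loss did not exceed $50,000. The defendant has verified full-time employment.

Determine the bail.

Base amounts from the schedule: solicitation $4,250; felony shoplifting $11,000; receiving stolen property $7,500.
Stacking rule: highest base plus 40% of each additional charge. Highest is felony shoplifting at $11,000. Additional: $4,250 × 40% = $1,700; $7,500 × 40% = $3,000. Combined base = $11,000 + $4,700 = $15,700.
Net percentage adjustment: −15% −10% +30% = +5%. $15,700 × 1.05 = $16,485.
Voluntary surrender to law enforcement (−$6,000 flat): $16,485 − $6,000 = $10,485.
$10,485 is at or above the $8,500 minimum.

$10,485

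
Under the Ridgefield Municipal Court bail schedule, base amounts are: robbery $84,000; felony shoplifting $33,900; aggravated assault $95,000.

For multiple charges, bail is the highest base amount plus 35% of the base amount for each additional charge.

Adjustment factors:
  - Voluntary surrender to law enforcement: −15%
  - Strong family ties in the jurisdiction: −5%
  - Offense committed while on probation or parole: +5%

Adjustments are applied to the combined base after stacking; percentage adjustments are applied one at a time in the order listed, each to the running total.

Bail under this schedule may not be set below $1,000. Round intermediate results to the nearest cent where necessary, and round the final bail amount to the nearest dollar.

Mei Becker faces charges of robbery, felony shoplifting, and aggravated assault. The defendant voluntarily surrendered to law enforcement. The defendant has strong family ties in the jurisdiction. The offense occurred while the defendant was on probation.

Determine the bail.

Base amounts from the schedule: robbery $84,000; felony shoplifting $33,900; aggravated assault $95,000.
Stacking rule: highest base plus 35% of each additional charge. Highest is aggravated assault at $95,000. Additional: $84,000 × 35% = $29,400; $33,900 × 35% = $11,865. Combined base = $95,000 + $41,265 = $136,265.
Voluntary surrender to law enforcement (−15%): $136,265 × 0.85 = $115,825.25.
Strong family ties in the jurisdiction (−5%): $115,825.25 × 0.95 = $110,033.99.
Offense committed while on probation or parole (+5%): $110,033.99 × 1.05 = $115,535.69.
$115,535.69 is at or above the $1,000 minimum.
Rounded to the nearest dollar: $115,536.

$115,536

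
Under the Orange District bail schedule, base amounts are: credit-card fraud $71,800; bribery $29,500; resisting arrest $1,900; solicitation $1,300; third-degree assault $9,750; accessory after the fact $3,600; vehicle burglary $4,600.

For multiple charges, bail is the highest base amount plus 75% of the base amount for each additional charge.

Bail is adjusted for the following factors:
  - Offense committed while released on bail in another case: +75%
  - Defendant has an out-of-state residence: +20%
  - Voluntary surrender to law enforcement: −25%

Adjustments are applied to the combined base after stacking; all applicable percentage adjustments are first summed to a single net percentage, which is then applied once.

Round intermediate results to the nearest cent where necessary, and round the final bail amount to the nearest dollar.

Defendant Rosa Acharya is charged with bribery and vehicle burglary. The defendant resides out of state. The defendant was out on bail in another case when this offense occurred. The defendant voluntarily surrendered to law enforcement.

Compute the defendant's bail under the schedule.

Base amounts from the schedule: bribery $29,500; vehicle burglary $4,600.
Stacking rule: highest base plus 75% of each additional charge. Highest is bribery at $29,500. Additional: $4,600 × 75% = $3,450. Combined base = $29,500 + $3,450 = $32,950.
Net percentage adjustment: +75% +20% −25% = +70%. $32,950 × 1.7 = $56,015.

$56,015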